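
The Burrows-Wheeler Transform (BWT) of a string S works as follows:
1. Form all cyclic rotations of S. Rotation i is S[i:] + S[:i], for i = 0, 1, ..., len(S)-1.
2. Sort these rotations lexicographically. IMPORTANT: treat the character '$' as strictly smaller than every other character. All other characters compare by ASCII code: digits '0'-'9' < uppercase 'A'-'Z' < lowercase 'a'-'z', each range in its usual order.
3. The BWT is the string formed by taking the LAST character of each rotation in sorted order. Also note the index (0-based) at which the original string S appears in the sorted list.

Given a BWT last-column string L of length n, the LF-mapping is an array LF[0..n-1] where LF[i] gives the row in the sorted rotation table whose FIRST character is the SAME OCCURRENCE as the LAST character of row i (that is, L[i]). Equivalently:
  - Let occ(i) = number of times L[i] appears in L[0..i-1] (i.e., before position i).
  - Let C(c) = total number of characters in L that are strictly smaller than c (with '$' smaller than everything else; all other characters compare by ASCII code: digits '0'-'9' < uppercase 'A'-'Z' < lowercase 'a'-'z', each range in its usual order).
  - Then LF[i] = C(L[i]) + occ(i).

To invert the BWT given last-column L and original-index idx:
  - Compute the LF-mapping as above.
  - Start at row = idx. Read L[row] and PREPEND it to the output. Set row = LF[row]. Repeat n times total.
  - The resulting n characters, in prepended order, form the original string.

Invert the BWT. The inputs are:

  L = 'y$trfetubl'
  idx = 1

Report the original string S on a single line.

LF mapping: 9 0 6 5 3 2 7 8 1 4
Walk LF starting at row 1, prepending L[row]:
  step 1: row=1, L[1]='$', prepend. Next row=LF[1]=0
  step 2: row=0, L[0]='y', prepend. Next row=LF[0]=9
  step 3: row=9, L[9]='l', prepend. Next row=LF[9]=4
  step 4: row=4, L[4]='f', prepend. Next row=LF[4]=3
  step 5: row=3, L[3]='r', prepend. Next row=LF[3]=5
  step 6: row=5, L[5]='e', prepend. Next row=LF[5]=2
  step 7: row=2, L[2]='t', prepend. Next row=LF[2]=6
  step 8: row=6, L[6]='t', prepend. Next row=LF[6]=7
  step 9: row=7, L[7]='u', prepend. Next row=LF[7]=8
  step 10: row=8, L[8]='b', prepend. Next row=LF[8]=1
Reversed output: butterfly$

Answer: butterfly$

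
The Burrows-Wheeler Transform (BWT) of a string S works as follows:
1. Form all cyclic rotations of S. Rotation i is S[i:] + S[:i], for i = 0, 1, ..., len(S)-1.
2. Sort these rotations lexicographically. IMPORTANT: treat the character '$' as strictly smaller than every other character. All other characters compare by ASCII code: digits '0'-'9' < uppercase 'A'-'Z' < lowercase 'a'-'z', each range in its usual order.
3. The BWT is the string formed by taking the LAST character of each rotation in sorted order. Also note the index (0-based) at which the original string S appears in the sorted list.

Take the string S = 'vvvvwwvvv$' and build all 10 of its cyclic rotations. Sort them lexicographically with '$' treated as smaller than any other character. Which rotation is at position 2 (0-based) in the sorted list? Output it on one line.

Answer: vv$vvvvwwv

Derivation:
All 10 rotations (rotation i = S[i:]+S[:i]):
  rot[0] = vvvvwwvvv$
  rot[1] = vvvwwvvv$v
  rot[2] = vvwwvvv$vv
  rot[3] = vwwvvv$vvv
  rot[4] = wwvvv$vvvv
  rot[5] = wvvv$vvvvw
  rot[6] = vvv$vvvvww
  rot[7] = vv$vvvvwwv
  rot[8] = v$vvvvwwvv
  rot[9] = $vvvvwwvvv
Sorted (with $ < everything):
  sorted[0] = $vvvvwwvvv
  sorted[1] = v$vvvvwwvv
  sorted[2] = vv$vvvvwwv
  sorted[3] = vvv$vvvvww
  sorted[4] = vvvvwwvvv$
  sorted[5] = vvvwwvvv$v
  sorted[6] = vvwwvvv$vv
  sorted[7] = vwwvvv$vvv
  sorted[8] = wvvv$vvvvw
  sorted[9] = wwvvv$vvvv
sorted[2] = vv$vvvvwwv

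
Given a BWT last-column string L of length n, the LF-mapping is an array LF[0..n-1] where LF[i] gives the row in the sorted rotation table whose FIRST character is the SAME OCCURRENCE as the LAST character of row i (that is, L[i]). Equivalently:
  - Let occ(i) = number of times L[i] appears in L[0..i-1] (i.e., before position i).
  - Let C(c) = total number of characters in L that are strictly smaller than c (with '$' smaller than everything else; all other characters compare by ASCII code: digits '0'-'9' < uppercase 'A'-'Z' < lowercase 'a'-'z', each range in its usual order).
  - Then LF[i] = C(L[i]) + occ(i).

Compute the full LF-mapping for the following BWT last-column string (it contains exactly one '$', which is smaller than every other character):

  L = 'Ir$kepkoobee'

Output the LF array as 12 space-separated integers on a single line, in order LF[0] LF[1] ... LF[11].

Answer: 1 11 0 6 3 10 7 8 9 2 4 5

Derivation:
Char counts: '$':1, 'I':1, 'b':1, 'e':3, 'k':2, 'o':2, 'p':1, 'r':1
C (first-col start): C('$')=0, C('I')=1, C('b')=2, C('e')=3, C('k')=6, C('o')=8, C('p')=10, C('r')=11
L[0]='I': occ=0, LF[0]=C('I')+0=1+0=1
L[1]='r': occ=0, LF[1]=C('r')+0=11+0=11
L[2]='$': occ=0, LF[2]=C('$')+0=0+0=0
L[3]='k': occ=0, LF[3]=C('k')+0=6+0=6
L[4]='e': occ=0, LF[4]=C('e')+0=3+0=3
L[5]='p': occ=0, LF[5]=C('p')+0=10+0=10
L[6]='k': occ=1, LF[6]=C('k')+1=6+1=7
L[7]='o': occ=0, LF[7]=C('o')+0=8+0=8
L[8]='o': occ=1, LF[8]=C('o')+1=8+1=9
L[9]='b': occ=0, LF[9]=C('b')+0=2+0=2
L[10]='e': occ=1, LF[10]=C('e')+1=3+1=4
L[11]='e': occ=2, LF[11]=C('e')+2=3+2=5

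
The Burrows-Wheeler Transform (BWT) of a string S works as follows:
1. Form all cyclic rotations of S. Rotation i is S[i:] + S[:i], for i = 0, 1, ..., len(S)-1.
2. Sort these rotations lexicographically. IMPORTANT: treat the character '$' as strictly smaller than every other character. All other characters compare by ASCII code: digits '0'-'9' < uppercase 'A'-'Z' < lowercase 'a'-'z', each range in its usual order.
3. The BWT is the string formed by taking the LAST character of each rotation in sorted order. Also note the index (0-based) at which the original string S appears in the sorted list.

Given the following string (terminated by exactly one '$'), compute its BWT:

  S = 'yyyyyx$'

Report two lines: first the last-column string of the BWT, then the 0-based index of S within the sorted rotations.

Answer: xyyyyy$
6

Derivation:
All 7 rotations (rotation i = S[i:]+S[:i]):
  rot[0] = yyyyyx$
  rot[1] = yyyyx$y
  rot[2] = yyyx$yy
  rot[3] = yyx$yyy
  rot[4] = yx$yyyy
  rot[5] = x$yyyyy
  rot[6] = $yyyyyx
Sorted (with $ < everything):
  sorted[0] = $yyyyyx  (last char: 'x')
  sorted[1] = x$yyyyy  (last char: 'y')
  sorted[2] = yx$yyyy  (last char: 'y')
  sorted[3] = yyx$yyy  (last char: 'y')
  sorted[4] = yyyx$yy  (last char: 'y')
  sorted[5] = yyyyx$y  (last char: 'y')
  sorted[6] = yyyyyx$  (last char: '$')
Last column: xyyyyy$
Original string S is at sorted index 6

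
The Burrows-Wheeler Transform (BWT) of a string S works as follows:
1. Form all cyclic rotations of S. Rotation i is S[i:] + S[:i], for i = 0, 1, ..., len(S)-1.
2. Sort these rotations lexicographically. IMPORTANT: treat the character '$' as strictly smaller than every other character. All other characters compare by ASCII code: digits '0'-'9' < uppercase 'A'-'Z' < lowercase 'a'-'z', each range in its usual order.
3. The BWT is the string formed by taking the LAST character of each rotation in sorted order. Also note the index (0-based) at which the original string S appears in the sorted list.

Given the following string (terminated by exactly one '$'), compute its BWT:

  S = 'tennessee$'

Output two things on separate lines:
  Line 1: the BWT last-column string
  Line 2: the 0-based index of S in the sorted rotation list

Answer: eestnnese$
9

Derivation:
All 10 rotations (rotation i = S[i:]+S[:i]):
  rot[0] = tennessee$
  rot[1] = ennessee$t
  rot[2] = nnessee$te
  rot[3] = nessee$ten
  rot[4] = essee$tenn
  rot[5] = ssee$tenne
  rot[6] = see$tennes
  rot[7] = ee$tenness
  rot[8] = e$tennesse
  rot[9] = $tennessee
Sorted (with $ < everything):
  sorted[0] = $tennessee  (last char: 'e')
  sorted[1] = e$tennesse  (last char: 'e')
  sorted[2] = ee$tenness  (last char: 's')
  sorted[3] = ennessee$t  (last char: 't')
  sorted[4] = essee$tenn  (last char: 'n')
  sorted[5] = nessee$ten  (last char: 'n')
  sorted[6] = nnessee$te  (last char: 'e')
  sorted[7] = see$tennes  (last char: 's')
  sorted[8] = ssee$tenne  (last char: 'e')
  sorted[9] = tennessee$  (last char: '$')
Last column: eestnnese$
Original string S is at sorted index 9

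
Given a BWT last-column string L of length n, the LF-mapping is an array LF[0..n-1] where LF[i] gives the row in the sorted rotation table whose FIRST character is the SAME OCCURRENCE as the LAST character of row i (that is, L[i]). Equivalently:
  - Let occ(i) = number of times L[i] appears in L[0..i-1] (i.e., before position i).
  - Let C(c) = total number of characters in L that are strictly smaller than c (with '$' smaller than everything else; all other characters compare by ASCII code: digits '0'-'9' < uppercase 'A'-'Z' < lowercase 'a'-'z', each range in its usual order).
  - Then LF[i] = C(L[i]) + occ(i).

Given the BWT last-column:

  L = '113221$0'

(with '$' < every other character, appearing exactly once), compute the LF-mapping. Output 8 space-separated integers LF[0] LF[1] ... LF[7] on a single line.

Answer: 2 3 7 5 6 4 0 1

Derivation:
Char counts: '$':1, '0':1, '1':3, '2':2, '3':1
C (first-col start): C('$')=0, C('0')=1, C('1')=2, C('2')=5, C('3')=7
L[0]='1': occ=0, LF[0]=C('1')+0=2+0=2
L[1]='1': occ=1, LF[1]=C('1')+1=2+1=3
L[2]='3': occ=0, LF[2]=C('3')+0=7+0=7
L[3]='2': occ=0, LF[3]=C('2')+0=5+0=5
L[4]='2': occ=1, LF[4]=C('2')+1=5+1=6
L[5]='1': occ=2, LF[5]=C('1')+2=2+2=4
L[6]='$': occ=0, LF[6]=C('$')+0=0+0=0
L[7]='0': occ=0, LF[7]=C('0')+0=1+0=1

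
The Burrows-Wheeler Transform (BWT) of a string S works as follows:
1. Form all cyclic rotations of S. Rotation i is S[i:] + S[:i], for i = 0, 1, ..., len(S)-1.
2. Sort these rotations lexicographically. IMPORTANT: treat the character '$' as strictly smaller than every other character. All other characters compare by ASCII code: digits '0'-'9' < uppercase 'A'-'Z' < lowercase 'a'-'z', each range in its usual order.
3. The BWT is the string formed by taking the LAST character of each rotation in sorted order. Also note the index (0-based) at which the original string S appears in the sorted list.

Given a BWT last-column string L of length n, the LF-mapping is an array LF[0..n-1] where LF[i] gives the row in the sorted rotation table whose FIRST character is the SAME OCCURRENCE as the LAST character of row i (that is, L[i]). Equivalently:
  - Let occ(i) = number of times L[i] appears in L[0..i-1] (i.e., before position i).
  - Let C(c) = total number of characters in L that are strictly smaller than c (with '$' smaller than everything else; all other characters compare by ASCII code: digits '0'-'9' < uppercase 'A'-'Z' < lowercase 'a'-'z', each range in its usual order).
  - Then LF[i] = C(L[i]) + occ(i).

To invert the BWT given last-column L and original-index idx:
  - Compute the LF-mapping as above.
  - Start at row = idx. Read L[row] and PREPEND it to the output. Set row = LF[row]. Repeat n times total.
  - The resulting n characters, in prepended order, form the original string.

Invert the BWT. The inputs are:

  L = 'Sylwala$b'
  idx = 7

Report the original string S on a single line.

Answer: wallabyS$

Derivation:
LF mapping: 1 8 5 7 2 6 3 0 4
Walk LF starting at row 7, prepending L[row]:
  step 1: row=7, L[7]='$', prepend. Next row=LF[7]=0
  step 2: row=0, L[0]='S', prepend. Next row=LF[0]=1
  step 3: row=1, L[1]='y', prepend. Next row=LF[1]=8
  step 4: row=8, L[8]='b', prepend. Next row=LF[8]=4
  step 5: row=4, L[4]='a', prepend. Next row=LF[4]=2
  step 6: row=2, L[2]='l', prepend. Next row=LF[2]=5
  step 7: row=5, L[5]='l', prepend. Next row=LF[5]=6
  step 8: row=6, L[6]='a', prepend. Next row=LF[6]=3
  step 9: row=3, L[3]='w', prepend. Next row=LF[3]=7
Reversed output: wallabyS$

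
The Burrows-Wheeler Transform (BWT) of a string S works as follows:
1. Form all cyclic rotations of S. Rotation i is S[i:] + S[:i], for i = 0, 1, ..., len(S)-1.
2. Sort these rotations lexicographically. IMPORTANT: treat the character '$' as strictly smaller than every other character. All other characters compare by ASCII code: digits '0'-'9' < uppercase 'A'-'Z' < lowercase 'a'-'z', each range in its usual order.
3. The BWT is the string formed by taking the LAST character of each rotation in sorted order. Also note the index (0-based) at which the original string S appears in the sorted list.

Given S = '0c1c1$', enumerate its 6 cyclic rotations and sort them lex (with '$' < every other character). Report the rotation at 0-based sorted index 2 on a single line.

All 6 rotations (rotation i = S[i:]+S[:i]):
  rot[0] = 0c1c1$
  rot[1] = c1c1$0
  rot[2] = 1c1$0c
  rot[3] = c1$0c1
  rot[4] = 1$0c1c
  rot[5] = $0c1c1
Sorted (with $ < everything):
  sorted[0] = $0c1c1
  sorted[1] = 0c1c1$
  sorted[2] = 1$0c1c
  sorted[3] = 1c1$0c
  sorted[4] = c1$0c1
  sorted[5] = c1c1$0
sorted[2] = 1$0c1c

Answer: 1$0c1c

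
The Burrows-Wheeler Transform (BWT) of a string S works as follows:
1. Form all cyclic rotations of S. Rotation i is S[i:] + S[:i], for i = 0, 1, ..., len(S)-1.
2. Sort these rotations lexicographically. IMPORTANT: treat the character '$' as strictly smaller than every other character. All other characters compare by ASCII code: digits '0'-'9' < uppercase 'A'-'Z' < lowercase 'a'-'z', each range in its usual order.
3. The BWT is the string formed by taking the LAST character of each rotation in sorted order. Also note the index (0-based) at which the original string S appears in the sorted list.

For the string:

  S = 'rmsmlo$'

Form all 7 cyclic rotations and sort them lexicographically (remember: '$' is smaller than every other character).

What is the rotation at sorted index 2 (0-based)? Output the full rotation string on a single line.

All 7 rotations (rotation i = S[i:]+S[:i]):
  rot[0] = rmsmlo$
  rot[1] = msmlo$r
  rot[2] = smlo$rm
  rot[3] = mlo$rms
  rot[4] = lo$rmsm
  rot[5] = o$rmsml
  rot[6] = $rmsmlo
Sorted (with $ < everything):
  sorted[0] = $rmsmlo
  sorted[1] = lo$rmsm
  sorted[2] = mlo$rms
  sorted[3] = msmlo$r
  sorted[4] = o$rmsml
  sorted[5] = rmsmlo$
  sorted[6] = smlo$rm
sorted[2] = mlo$rms

Answer: mlo$rms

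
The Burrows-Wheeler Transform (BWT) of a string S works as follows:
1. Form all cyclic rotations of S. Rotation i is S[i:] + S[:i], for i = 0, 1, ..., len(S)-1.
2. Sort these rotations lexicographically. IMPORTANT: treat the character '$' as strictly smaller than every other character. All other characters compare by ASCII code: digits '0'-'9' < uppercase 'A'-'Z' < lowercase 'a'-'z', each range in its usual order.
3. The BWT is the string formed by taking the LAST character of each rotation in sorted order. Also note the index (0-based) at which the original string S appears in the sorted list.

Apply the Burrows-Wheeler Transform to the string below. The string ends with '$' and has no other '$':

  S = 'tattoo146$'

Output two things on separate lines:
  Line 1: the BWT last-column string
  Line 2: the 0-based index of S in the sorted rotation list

Answer: 6o14tot$ta
7

Derivation:
All 10 rotations (rotation i = S[i:]+S[:i]):
  rot[0] = tattoo146$
  rot[1] = attoo146$t
  rot[2] = ttoo146$ta
  rot[3] = too146$tat
  rot[4] = oo146$tatt
  rot[5] = o146$tatto
  rot[6] = 146$tattoo
  rot[7] = 46$tattoo1
  rot[8] = 6$tattoo14
  rot[9] = $tattoo146
Sorted (with $ < everything):
  sorted[0] = $tattoo146  (last char: '6')
  sorted[1] = 146$tattoo  (last char: 'o')
  sorted[2] = 46$tattoo1  (last char: '1')
  sorted[3] = 6$tattoo14  (last char: '4')
  sorted[4] = attoo146$t  (last char: 't')
  sorted[5] = o146$tatto  (last char: 'o')
  sorted[6] = oo146$tatt  (last char: 't')
  sorted[7] = tattoo146$  (last char: '$')
  sorted[8] = too146$tat  (last char: 't')
  sorted[9] = ttoo146$ta  (last char: 'a')
Last column: 6o14tot$ta
Original string S is at sorted index 7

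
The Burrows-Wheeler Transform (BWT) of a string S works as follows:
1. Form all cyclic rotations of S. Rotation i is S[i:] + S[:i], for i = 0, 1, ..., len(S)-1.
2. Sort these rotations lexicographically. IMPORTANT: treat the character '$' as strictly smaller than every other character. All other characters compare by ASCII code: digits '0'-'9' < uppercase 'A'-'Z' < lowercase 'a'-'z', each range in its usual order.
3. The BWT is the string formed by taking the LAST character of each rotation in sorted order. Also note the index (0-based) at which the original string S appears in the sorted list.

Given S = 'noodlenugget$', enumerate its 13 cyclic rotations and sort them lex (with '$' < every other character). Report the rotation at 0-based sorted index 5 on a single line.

All 13 rotations (rotation i = S[i:]+S[:i]):
  rot[0] = noodlenugget$
  rot[1] = oodlenugget$n
  rot[2] = odlenugget$no
  rot[3] = dlenugget$noo
  rot[4] = lenugget$nood
  rot[5] = enugget$noodl
  rot[6] = nugget$noodle
  rot[7] = ugget$noodlen
  rot[8] = gget$noodlenu
  rot[9] = get$noodlenug
  rot[10] = et$noodlenugg
  rot[11] = t$noodlenugge
  rot[12] = $noodlenugget
Sorted (with $ < everything):
  sorted[0] = $noodlenugget
  sorted[1] = dlenugget$noo
  sorted[2] = enugget$noodl
  sorted[3] = et$noodlenugg
  sorted[4] = get$noodlenug
  sorted[5] = gget$noodlenu
  sorted[6] = lenugget$nood
  sorted[7] = noodlenugget$
  sorted[8] = nugget$noodle
  sorted[9] = odlenugget$no
  sorted[10] = oodlenugget$n
  sorted[11] = t$noodlenugge
  sorted[12] = ugget$noodlen
sorted[5] = gget$noodlenu

Answer: gget$noodlenu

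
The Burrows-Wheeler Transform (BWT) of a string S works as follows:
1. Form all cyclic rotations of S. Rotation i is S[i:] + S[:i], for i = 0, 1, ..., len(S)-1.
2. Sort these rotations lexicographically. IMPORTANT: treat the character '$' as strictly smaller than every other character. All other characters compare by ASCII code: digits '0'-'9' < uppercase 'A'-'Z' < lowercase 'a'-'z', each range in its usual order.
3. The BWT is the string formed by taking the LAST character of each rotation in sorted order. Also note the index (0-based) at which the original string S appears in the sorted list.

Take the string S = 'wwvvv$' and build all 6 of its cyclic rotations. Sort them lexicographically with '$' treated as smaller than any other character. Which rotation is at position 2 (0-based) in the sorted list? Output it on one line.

Answer: vv$wwv

Derivation:
All 6 rotations (rotation i = S[i:]+S[:i]):
  rot[0] = wwvvv$
  rot[1] = wvvv$w
  rot[2] = vvv$ww
  rot[3] = vv$wwv
  rot[4] = v$wwvv
  rot[5] = $wwvvv
Sorted (with $ < everything):
  sorted[0] = $wwvvv
  sorted[1] = v$wwvv
  sorted[2] = vv$wwv
  sorted[3] = vvv$ww
  sorted[4] = wvvv$w
  sorted[5] = wwvvv$
sorted[2] = vv$wwv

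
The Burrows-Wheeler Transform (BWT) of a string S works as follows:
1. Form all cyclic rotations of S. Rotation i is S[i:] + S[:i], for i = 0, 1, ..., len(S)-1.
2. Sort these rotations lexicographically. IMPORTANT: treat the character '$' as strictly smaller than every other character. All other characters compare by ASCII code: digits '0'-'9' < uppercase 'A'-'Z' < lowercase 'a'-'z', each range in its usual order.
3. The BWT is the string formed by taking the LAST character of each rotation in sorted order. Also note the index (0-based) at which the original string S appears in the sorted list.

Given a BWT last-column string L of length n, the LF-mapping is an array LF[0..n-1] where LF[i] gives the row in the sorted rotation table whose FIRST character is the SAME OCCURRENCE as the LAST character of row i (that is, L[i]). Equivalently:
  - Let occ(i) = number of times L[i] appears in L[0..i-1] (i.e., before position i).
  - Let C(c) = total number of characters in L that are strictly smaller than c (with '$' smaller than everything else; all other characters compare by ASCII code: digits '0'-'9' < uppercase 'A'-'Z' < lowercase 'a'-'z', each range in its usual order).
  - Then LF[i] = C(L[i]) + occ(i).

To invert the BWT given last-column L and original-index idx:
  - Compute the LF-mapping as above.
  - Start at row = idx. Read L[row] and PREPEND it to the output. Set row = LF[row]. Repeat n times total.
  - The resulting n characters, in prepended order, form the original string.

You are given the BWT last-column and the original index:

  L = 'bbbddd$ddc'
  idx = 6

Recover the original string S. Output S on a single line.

Answer: dcddddbbb$

Derivation:
LF mapping: 1 2 3 5 6 7 0 8 9 4
Walk LF starting at row 6, prepending L[row]:
  step 1: row=6, L[6]='$', prepend. Next row=LF[6]=0
  step 2: row=0, L[0]='b', prepend. Next row=LF[0]=1
  step 3: row=1, L[1]='b', prepend. Next row=LF[1]=2
  step 4: row=2, L[2]='b', prepend. Next row=LF[2]=3
  step 5: row=3, L[3]='d', prepend. Next row=LF[3]=5
  step 6: row=5, L[5]='d', prepend. Next row=LF[5]=7
  step 7: row=7, L[7]='d', prepend. Next row=LF[7]=8
  step 8: row=8, L[8]='d', prepend. Next row=LF[8]=9
  step 9: row=9, L[9]='c', prepend. Next row=LF[9]=4
  step 10: row=4, L[4]='d', prepend. Next row=LF[4]=6
Reversed output: dcddddbbb$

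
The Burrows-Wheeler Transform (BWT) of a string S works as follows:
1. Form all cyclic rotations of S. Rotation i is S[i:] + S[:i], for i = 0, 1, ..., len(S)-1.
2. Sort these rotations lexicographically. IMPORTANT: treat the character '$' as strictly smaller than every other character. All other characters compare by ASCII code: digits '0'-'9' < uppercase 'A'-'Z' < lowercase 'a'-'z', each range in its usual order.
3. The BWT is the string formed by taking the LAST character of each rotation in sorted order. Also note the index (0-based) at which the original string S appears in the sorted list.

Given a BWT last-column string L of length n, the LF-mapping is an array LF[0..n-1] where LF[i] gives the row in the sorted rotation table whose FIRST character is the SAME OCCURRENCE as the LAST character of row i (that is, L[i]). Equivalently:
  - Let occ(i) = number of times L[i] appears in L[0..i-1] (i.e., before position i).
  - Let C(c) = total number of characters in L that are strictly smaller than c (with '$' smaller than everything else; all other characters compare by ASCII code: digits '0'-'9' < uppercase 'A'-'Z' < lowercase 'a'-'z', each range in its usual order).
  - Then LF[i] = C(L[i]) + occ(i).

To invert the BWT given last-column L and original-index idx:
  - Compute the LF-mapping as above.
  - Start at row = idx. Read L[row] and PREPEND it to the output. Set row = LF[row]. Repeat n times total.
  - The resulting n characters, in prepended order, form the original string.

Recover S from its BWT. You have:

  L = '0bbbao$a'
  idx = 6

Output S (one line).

Answer: baobab0$

Derivation:
LF mapping: 1 4 5 6 2 7 0 3
Walk LF starting at row 6, prepending L[row]:
  step 1: row=6, L[6]='$', prepend. Next row=LF[6]=0
  step 2: row=0, L[0]='0', prepend. Next row=LF[0]=1
  step 3: row=1, L[1]='b', prepend. Next row=LF[1]=4
  step 4: row=4, L[4]='a', prepend. Next row=LF[4]=2
  step 5: row=2, L[2]='b', prepend. Next row=LF[2]=5
  step 6: row=5, L[5]='o', prepend. Next row=LF[5]=7
  step 7: row=7, L[7]='a', prepend. Next row=LF[7]=3
  step 8: row=3, L[3]='b', prepend. Next row=LF[3]=6
Reversed output: baobab0$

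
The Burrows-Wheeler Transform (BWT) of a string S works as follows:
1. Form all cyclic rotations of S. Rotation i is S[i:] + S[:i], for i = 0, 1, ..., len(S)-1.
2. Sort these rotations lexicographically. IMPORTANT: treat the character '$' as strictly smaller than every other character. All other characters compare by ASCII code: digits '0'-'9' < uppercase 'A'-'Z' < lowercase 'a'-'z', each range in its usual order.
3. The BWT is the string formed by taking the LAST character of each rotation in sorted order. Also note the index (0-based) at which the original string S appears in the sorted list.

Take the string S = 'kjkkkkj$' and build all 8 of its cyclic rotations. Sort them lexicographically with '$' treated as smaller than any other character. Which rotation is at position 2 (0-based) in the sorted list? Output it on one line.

All 8 rotations (rotation i = S[i:]+S[:i]):
  rot[0] = kjkkkkj$
  rot[1] = jkkkkj$k
  rot[2] = kkkkj$kj
  rot[3] = kkkj$kjk
  rot[4] = kkj$kjkk
  rot[5] = kj$kjkkk
  rot[6] = j$kjkkkk
  rot[7] = $kjkkkkj
Sorted (with $ < everything):
  sorted[0] = $kjkkkkj
  sorted[1] = j$kjkkkk
  sorted[2] = jkkkkj$k
  sorted[3] = kj$kjkkk
  sorted[4] = kjkkkkj$
  sorted[5] = kkj$kjkk
  sorted[6] = kkkj$kjk
  sorted[7] = kkkkj$kj
sorted[2] = jkkkkj$k

Answer: jkkkkj$k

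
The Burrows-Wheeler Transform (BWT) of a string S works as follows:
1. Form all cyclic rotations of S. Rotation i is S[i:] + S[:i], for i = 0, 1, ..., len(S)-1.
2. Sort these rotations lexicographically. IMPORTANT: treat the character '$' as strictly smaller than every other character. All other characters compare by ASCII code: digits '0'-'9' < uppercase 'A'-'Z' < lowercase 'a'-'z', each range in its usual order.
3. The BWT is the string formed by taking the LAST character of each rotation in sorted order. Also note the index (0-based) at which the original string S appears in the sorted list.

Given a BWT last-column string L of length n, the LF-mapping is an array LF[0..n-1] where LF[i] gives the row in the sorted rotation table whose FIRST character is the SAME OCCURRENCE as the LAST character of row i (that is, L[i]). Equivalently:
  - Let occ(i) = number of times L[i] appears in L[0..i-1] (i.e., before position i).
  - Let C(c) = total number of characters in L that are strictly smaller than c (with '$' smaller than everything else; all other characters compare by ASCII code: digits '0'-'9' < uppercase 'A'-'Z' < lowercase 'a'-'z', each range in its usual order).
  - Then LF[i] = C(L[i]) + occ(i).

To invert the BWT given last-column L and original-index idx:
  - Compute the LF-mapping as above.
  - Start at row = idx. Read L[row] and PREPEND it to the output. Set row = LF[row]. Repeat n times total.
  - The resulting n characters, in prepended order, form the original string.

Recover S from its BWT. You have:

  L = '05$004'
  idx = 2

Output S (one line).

Answer: 00450$

Derivation:
LF mapping: 1 5 0 2 3 4
Walk LF starting at row 2, prepending L[row]:
  step 1: row=2, L[2]='$', prepend. Next row=LF[2]=0
  step 2: row=0, L[0]='0', prepend. Next row=LF[0]=1
  step 3: row=1, L[1]='5', prepend. Next row=LF[1]=5
  step 4: row=5, L[5]='4', prepend. Next row=LF[5]=4
  step 5: row=4, L[4]='0', prepend. Next row=LF[4]=3
  step 6: row=3, L[3]='0', prepend. Next row=LF[3]=2
Reversed output: 00450$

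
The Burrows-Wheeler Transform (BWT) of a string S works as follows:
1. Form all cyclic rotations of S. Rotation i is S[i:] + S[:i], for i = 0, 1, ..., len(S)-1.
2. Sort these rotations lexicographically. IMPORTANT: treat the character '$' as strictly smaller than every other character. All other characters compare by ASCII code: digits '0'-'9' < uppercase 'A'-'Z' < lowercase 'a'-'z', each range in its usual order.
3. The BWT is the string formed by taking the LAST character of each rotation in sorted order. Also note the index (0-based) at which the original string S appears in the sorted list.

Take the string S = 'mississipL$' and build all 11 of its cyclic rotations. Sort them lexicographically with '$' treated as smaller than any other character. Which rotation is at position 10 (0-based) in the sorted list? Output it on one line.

All 11 rotations (rotation i = S[i:]+S[:i]):
  rot[0] = mississipL$
  rot[1] = ississipL$m
  rot[2] = ssissipL$mi
  rot[3] = sissipL$mis
  rot[4] = issipL$miss
  rot[5] = ssipL$missi
  rot[6] = sipL$missis
  rot[7] = ipL$mississ
  rot[8] = pL$mississi
  rot[9] = L$mississip
  rot[10] = $mississipL
Sorted (with $ < everything):
  sorted[0] = $mississipL
  sorted[1] = L$mississip
  sorted[2] = ipL$mississ
  sorted[3] = issipL$miss
  sorted[4] = ississipL$m
  sorted[5] = mississipL$
  sorted[6] = pL$mississi
  sorted[7] = sipL$missis
  sorted[8] = sissipL$mis
  sorted[9] = ssipL$missi
  sorted[10] = ssissipL$mi
sorted[10] = ssissipL$mi

Answer: ssissipL$mi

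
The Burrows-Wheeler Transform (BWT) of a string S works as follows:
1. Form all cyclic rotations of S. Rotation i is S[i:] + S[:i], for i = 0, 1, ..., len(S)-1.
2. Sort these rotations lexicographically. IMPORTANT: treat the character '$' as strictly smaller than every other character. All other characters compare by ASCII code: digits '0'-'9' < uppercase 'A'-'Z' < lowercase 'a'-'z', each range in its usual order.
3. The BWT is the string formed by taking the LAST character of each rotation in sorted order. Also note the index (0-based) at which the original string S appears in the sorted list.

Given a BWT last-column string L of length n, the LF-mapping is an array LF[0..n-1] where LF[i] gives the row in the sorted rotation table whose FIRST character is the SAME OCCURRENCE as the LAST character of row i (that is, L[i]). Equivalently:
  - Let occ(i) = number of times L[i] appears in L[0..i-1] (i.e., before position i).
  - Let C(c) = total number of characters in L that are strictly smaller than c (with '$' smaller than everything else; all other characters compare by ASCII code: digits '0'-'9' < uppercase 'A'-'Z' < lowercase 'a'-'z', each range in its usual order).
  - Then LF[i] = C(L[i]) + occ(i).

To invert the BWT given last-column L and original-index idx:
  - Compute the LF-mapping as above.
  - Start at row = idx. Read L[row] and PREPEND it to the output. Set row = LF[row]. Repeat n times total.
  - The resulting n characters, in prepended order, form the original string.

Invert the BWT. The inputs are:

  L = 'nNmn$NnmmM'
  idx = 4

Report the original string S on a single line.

LF mapping: 7 2 4 8 0 3 9 5 6 1
Walk LF starting at row 4, prepending L[row]:
  step 1: row=4, L[4]='$', prepend. Next row=LF[4]=0
  step 2: row=0, L[0]='n', prepend. Next row=LF[0]=7
  step 3: row=7, L[7]='m', prepend. Next row=LF[7]=5
  step 4: row=5, L[5]='N', prepend. Next row=LF[5]=3
  step 5: row=3, L[3]='n', prepend. Next row=LF[3]=8
  step 6: row=8, L[8]='m', prepend. Next row=LF[8]=6
  step 7: row=6, L[6]='n', prepend. Next row=LF[6]=9
  step 8: row=9, L[9]='M', prepend. Next row=LF[9]=1
  step 9: row=1, L[1]='N', prepend. Next row=LF[1]=2
  step 10: row=2, L[2]='m', prepend. Next row=LF[2]=4
Reversed output: mNMnmnNmn$

Answer: mNMnmnNmn$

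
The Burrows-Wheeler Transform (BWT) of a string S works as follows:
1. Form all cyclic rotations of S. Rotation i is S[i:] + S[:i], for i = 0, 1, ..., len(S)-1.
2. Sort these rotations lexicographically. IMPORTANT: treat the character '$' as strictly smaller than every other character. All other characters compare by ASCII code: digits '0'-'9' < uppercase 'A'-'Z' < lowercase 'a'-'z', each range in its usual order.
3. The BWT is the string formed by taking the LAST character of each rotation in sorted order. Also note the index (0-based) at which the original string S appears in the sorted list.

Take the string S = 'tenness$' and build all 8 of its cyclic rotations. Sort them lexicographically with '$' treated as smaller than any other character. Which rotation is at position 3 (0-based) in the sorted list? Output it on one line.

All 8 rotations (rotation i = S[i:]+S[:i]):
  rot[0] = tenness$
  rot[1] = enness$t
  rot[2] = nness$te
  rot[3] = ness$ten
  rot[4] = ess$tenn
  rot[5] = ss$tenne
  rot[6] = s$tennes
  rot[7] = $tenness
Sorted (with $ < everything):
  sorted[0] = $tenness
  sorted[1] = enness$t
  sorted[2] = ess$tenn
  sorted[3] = ness$ten
  sorted[4] = nness$te
  sorted[5] = s$tennes
  sorted[6] = ss$tenne
  sorted[7] = tenness$
sorted[3] = ness$ten

Answer: ness$ten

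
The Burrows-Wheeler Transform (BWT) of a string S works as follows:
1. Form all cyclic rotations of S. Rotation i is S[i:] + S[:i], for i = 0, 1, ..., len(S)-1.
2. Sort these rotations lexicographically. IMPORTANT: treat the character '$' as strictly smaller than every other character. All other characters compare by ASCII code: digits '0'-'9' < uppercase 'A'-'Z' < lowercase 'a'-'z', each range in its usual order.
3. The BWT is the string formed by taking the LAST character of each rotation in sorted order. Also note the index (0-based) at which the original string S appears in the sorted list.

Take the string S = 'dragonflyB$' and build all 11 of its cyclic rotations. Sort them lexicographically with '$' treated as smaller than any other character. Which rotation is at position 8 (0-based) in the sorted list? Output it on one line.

Answer: onflyB$drag

Derivation:
All 11 rotations (rotation i = S[i:]+S[:i]):
  rot[0] = dragonflyB$
  rot[1] = ragonflyB$d
  rot[2] = agonflyB$dr
  rot[3] = gonflyB$dra
  rot[4] = onflyB$drag
  rot[5] = nflyB$drago
  rot[6] = flyB$dragon
  rot[7] = lyB$dragonf
  rot[8] = yB$dragonfl
  rot[9] = B$dragonfly
  rot[10] = $dragonflyB
Sorted (with $ < everything):
  sorted[0] = $dragonflyB
  sorted[1] = B$dragonfly
  sorted[2] = agonflyB$dr
  sorted[3] = dragonflyB$
  sorted[4] = flyB$dragon
  sorted[5] = gonflyB$dra
  sorted[6] = lyB$dragonf
  sorted[7] = nflyB$drago
  sorted[8] = onflyB$drag
  sorted[9] = ragonflyB$d
  sorted[10] = yB$dragonfl
sorted[8] = onflyB$drag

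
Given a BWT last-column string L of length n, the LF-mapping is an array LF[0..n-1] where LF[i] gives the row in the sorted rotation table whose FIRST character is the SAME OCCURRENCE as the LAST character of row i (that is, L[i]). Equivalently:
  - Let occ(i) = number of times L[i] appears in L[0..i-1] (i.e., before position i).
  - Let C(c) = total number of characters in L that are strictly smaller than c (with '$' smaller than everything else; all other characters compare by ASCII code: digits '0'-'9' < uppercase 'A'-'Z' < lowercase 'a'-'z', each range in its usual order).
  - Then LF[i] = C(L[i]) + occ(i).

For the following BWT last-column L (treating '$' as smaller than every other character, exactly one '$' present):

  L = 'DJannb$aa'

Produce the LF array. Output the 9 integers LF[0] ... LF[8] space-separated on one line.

Char counts: '$':1, 'D':1, 'J':1, 'a':3, 'b':1, 'n':2
C (first-col start): C('$')=0, C('D')=1, C('J')=2, C('a')=3, C('b')=6, C('n')=7
L[0]='D': occ=0, LF[0]=C('D')+0=1+0=1
L[1]='J': occ=0, LF[1]=C('J')+0=2+0=2
L[2]='a': occ=0, LF[2]=C('a')+0=3+0=3
L[3]='n': occ=0, LF[3]=C('n')+0=7+0=7
L[4]='n': occ=1, LF[4]=C('n')+1=7+1=8
L[5]='b': occ=0, LF[5]=C('b')+0=6+0=6
L[6]='$': occ=0, LF[6]=C('$')+0=0+0=0
L[7]='a': occ=1, LF[7]=C('a')+1=3+1=4
L[8]='a': occ=2, LF[8]=C('a')+2=3+2=5

Answer: 1 2 3 7 8 6 0 4 5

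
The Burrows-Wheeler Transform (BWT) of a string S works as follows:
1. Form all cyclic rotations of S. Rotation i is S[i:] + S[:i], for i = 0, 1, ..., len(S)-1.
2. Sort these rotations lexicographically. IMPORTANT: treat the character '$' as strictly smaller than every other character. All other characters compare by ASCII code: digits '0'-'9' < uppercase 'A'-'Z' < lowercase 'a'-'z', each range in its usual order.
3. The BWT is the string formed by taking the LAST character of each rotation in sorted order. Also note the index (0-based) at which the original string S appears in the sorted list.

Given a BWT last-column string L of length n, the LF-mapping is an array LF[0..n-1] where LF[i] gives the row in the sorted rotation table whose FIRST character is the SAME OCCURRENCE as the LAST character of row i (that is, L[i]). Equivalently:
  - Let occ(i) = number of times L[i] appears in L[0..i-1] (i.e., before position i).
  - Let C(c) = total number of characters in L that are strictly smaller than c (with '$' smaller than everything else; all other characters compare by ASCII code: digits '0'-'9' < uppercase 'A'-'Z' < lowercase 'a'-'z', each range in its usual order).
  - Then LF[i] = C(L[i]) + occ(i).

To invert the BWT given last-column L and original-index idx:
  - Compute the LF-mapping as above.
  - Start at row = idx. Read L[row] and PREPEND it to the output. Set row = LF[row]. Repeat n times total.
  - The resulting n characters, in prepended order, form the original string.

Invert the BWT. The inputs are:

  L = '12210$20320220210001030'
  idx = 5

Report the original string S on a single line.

Answer: 0202033022001212002101$

Derivation:
LF mapping: 10 14 15 11 1 0 16 2 21 17 3 18 19 4 20 12 5 6 7 13 8 22 9
Walk LF starting at row 5, prepending L[row]:
  step 1: row=5, L[5]='$', prepend. Next row=LF[5]=0
  step 2: row=0, L[0]='1', prepend. Next row=LF[0]=10
  step 3: row=10, L[10]='0', prepend. Next row=LF[10]=3
  step 4: row=3, L[3]='1', prepend. Next row=LF[3]=11
  step 5: row=11, L[11]='2', prepend. Next row=LF[11]=18
  step 6: row=18, L[18]='0', prepend. Next row=LF[18]=7
  step 7: row=7, L[7]='0', prepend. Next row=LF[7]=2
  step 8: row=2, L[2]='2', prepend. Next row=LF[2]=15
  step 9: row=15, L[15]='1', prepend. Next row=LF[15]=12
  step 10: row=12, L[12]='2', prepend. Next row=LF[12]=19
  step 11: row=19, L[19]='1', prepend. Next row=LF[19]=13
  step 12: row=13, L[13]='0', prepend. Next row=LF[13]=4
  step 13: row=4, L[4]='0', prepend. Next row=LF[4]=1
  step 14: row=1, L[1]='2', prepend. Next row=LF[1]=14
  step 15: row=14, L[14]='2', prepend. Next row=LF[14]=20
  step 16: row=20, L[20]='0', prepend. Next row=LF[20]=8
  step 17: row=8, L[8]='3', prepend. Next row=LF[8]=21
  step 18: row=21, L[21]='3', prepend. Next row=LF[21]=22
  step 19: row=22, L[22]='0', prepend. Next row=LF[22]=9
  step 20: row=9, L[9]='2', prepend. Next row=LF[9]=17
  step 21: row=17, L[17]='0', prepend. Next row=LF[17]=6
  step 22: row=6, L[6]='2', prepend. Next row=LF[6]=16
  step 23: row=16, L[16]='0', prepend. Next row=LF[16]=5
Reversed output: 0202033022001212002101$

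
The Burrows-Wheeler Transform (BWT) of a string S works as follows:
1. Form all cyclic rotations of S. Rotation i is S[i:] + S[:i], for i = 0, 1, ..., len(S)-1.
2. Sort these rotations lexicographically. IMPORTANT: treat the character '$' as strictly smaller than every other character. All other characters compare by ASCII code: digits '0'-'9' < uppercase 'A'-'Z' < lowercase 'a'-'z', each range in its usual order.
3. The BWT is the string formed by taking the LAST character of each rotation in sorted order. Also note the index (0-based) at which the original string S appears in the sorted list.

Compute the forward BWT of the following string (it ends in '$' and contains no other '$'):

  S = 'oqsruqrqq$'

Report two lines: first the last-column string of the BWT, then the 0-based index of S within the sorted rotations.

Answer: q$qruoqsqr
1

Derivation:
All 10 rotations (rotation i = S[i:]+S[:i]):
  rot[0] = oqsruqrqq$
  rot[1] = qsruqrqq$o
  rot[2] = sruqrqq$oq
  rot[3] = ruqrqq$oqs
  rot[4] = uqrqq$oqsr
  rot[5] = qrqq$oqsru
  rot[6] = rqq$oqsruq
  rot[7] = qq$oqsruqr
  rot[8] = q$oqsruqrq
  rot[9] = $oqsruqrqq
Sorted (with $ < everything):
  sorted[0] = $oqsruqrqq  (last char: 'q')
  sorted[1] = oqsruqrqq$  (last char: '$')
  sorted[2] = q$oqsruqrq  (last char: 'q')
  sorted[3] = qq$oqsruqr  (last char: 'r')
  sorted[4] = qrqq$oqsru  (last char: 'u')
  sorted[5] = qsruqrqq$o  (last char: 'o')
  sorted[6] = rqq$oqsruq  (last char: 'q')
  sorted[7] = ruqrqq$oqs  (last char: 's')
  sorted[8] = sruqrqq$oq  (last char: 'q')
  sorted[9] = uqrqq$oqsr  (last char: 'r')
Last column: q$qruoqsqr
Original string S is at sorted index 1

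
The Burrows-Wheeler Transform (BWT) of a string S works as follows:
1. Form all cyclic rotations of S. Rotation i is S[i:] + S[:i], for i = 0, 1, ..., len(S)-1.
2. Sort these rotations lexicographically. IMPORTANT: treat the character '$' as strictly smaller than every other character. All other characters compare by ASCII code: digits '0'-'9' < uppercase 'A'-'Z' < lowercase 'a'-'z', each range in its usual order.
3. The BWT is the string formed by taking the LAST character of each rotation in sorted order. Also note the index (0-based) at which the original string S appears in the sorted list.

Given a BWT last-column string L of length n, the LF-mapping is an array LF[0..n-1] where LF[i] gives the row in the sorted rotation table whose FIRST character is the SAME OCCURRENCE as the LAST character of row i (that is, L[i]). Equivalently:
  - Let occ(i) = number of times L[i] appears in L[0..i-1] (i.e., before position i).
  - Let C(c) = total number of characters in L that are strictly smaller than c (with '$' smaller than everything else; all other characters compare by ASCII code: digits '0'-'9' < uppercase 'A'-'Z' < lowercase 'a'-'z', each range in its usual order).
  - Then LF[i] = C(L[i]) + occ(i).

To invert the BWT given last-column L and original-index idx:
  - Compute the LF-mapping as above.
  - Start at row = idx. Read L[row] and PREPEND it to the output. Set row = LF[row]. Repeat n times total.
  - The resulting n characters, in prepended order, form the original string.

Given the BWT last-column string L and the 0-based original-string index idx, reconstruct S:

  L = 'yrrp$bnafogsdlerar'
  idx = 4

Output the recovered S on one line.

LF mapping: 17 12 13 11 0 3 9 1 6 10 7 16 4 8 5 14 2 15
Walk LF starting at row 4, prepending L[row]:
  step 1: row=4, L[4]='$', prepend. Next row=LF[4]=0
  step 2: row=0, L[0]='y', prepend. Next row=LF[0]=17
  step 3: row=17, L[17]='r', prepend. Next row=LF[17]=15
  step 4: row=15, L[15]='r', prepend. Next row=LF[15]=14
  step 5: row=14, L[14]='e', prepend. Next row=LF[14]=5
  step 6: row=5, L[5]='b', prepend. Next row=LF[5]=3
  step 7: row=3, L[3]='p', prepend. Next row=LF[3]=11
  step 8: row=11, L[11]='s', prepend. Next row=LF[11]=16
  step 9: row=16, L[16]='a', prepend. Next row=LF[16]=2
  step 10: row=2, L[2]='r', prepend. Next row=LF[2]=13
  step 11: row=13, L[13]='l', prepend. Next row=LF[13]=8
  step 12: row=8, L[8]='f', prepend. Next row=LF[8]=6
  step 13: row=6, L[6]='n', prepend. Next row=LF[6]=9
  step 14: row=9, L[9]='o', prepend. Next row=LF[9]=10
  step 15: row=10, L[10]='g', prepend. Next row=LF[10]=7
  step 16: row=7, L[7]='a', prepend. Next row=LF[7]=1
  step 17: row=1, L[1]='r', prepend. Next row=LF[1]=12
  step 18: row=12, L[12]='d', prepend. Next row=LF[12]=4
Reversed output: dragonflraspberry$

Answer: dragonflraspberry$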